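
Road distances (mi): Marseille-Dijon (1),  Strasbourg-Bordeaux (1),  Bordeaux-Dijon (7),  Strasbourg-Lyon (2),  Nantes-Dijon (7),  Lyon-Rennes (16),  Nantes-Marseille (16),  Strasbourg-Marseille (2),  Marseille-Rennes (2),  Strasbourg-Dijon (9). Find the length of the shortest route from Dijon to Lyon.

5

Some routes from Dijon to Lyon:
Dijon → Bordeaux → Strasbourg → Lyon: 7 + 1 + 2 = 10
Dijon → Nantes → Marseille → Strasbourg → Lyon: 7 + 16 + 2 + 2 = 27
Dijon → Strasbourg → Lyon: 9 + 2 = 11
Dijon → Marseille → Strasbourg → Lyon: 1 + 2 + 2 = 5
Dijon → Marseille → Rennes → Lyon: 1 + 2 + 16 = 19
The minimum is 5 mi.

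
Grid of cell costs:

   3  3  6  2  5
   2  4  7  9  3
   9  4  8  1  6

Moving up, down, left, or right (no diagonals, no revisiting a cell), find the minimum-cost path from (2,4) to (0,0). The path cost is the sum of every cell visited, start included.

28

Cheapest: [2,4] -> [1,4] -> [0,4] -> [0,3] -> [0,2] -> [0,1] -> [0,0]
  6 + 3 + 5 + 2 + 6 + 3 + 3 = 28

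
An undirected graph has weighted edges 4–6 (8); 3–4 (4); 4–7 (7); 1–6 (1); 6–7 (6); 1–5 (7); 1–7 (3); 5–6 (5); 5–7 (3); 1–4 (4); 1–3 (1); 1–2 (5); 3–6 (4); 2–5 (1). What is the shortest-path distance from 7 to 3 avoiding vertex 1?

Some routes from 7 to 3 avoiding 1:
7 → 5 → 6 → 3: 3 + 5 + 4 = 12
7 → 4 → 3: 7 + 4 = 11
7 → 6 → 3: 6 + 4 = 10
7 → 6 → 4 → 3: 6 + 8 + 4 = 18
7 → 4 → 6 → 3: 7 + 8 + 4 = 19
Best route has total 10.

10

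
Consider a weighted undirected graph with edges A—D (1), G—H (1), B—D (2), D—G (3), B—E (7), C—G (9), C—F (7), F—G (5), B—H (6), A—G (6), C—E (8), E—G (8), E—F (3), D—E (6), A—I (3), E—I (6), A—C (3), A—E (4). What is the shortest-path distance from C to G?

Comparing a few candidate routes:
C→A→D→G: 3 + 1 + 3 = 7
C→A→G: 3 + 6 = 9
C→G: 9
The minimum is 7.

7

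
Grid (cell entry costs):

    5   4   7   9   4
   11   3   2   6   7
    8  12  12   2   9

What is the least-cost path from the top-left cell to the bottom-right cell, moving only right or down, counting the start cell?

31

Take (0,0)→(0,1)→(1,1)→(1,2)→(1,3)→(2,3)→(2,4) for a total of 5 + 4 + 3 + 2 + 6 + 2 + 9 = 31.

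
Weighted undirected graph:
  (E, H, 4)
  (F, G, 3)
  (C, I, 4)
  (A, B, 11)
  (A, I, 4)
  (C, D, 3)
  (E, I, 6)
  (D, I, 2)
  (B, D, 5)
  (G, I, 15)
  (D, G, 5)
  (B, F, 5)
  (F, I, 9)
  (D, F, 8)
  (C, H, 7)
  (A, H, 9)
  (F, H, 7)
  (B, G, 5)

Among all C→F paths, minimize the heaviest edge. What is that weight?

A few of the C→F routes:
C -> I -> D -> B -> G -> F: max(4, 2, 5, 5, 3) = 5
C -> I -> D -> G -> B -> F: max(4, 2, 5, 5, 5) = 5
C -> I -> D -> G -> F: max(4, 2, 5, 3) = 5
The minimum achievable maximum is 5.

5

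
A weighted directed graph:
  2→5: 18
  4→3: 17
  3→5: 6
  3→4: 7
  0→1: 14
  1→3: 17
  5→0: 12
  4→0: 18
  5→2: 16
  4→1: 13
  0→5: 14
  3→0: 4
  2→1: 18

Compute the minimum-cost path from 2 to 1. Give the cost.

18

Routes from 2 to 1:
2 → 5 → 0 → 1: 18 + 12 + 14 = 44
2 → 1: 18
Best route has total 18.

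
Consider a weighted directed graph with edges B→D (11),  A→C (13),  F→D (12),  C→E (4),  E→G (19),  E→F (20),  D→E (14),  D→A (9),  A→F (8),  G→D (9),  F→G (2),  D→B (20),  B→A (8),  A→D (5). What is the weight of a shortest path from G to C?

31

Paths from G to C:
G -> D -> A -> C: 9 + 9 + 13 = 31
G -> D -> B -> A -> C: 9 + 20 + 8 + 13 = 50
Shortest: 31.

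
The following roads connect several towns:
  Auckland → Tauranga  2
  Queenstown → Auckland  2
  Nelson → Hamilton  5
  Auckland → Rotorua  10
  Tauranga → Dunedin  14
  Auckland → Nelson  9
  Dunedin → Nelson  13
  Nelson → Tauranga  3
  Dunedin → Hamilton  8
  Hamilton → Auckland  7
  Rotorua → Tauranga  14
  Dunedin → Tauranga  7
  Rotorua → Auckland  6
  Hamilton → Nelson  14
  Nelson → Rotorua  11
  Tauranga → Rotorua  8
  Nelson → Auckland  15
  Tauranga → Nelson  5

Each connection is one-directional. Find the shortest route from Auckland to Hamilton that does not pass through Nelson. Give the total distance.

24

Paths from Auckland to Hamilton avoiding Nelson:
Auckland→Rotorua→Tauranga→Dunedin→Hamilton: 10 + 14 + 14 + 8 = 46
Auckland→Tauranga→Dunedin→Hamilton: 2 + 14 + 8 = 24
Shortest: 24.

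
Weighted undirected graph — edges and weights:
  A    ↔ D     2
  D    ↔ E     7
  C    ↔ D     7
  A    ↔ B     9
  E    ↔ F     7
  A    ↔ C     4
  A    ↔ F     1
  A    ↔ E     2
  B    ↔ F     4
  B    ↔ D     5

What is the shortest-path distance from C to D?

Comparing a few candidate routes:
C-A-E-D: 4 + 2 + 7 = 13
C-D: 7
C-A-D: 4 + 2 = 6
Best route has total 6.

6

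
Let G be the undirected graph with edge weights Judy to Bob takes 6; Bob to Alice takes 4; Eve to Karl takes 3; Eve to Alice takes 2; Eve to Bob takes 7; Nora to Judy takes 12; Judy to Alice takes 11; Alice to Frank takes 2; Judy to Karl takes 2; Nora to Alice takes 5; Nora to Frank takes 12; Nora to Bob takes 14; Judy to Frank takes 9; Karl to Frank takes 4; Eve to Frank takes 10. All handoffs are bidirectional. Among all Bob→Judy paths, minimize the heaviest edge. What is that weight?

Checking several routes:
Bob→Alice→Frank→Karl→Judy: max(4, 2, 4, 2) = 4
Bob→Judy: max(6) = 6
Bob→Alice→Eve→Karl→Judy: max(4, 2, 3, 2) = 4
Smallest bottleneck: 4.

4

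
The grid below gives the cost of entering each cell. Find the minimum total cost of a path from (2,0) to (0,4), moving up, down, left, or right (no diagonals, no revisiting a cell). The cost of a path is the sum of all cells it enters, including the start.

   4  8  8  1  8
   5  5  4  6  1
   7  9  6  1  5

One optimal route is r2c0 -> r1c0 -> r1c1 -> r1c2 -> r1c3 -> r0c3 -> r0c4.
Its cost is 7 + 5 + 5 + 4 + 6 + 1 + 8 = 36.

36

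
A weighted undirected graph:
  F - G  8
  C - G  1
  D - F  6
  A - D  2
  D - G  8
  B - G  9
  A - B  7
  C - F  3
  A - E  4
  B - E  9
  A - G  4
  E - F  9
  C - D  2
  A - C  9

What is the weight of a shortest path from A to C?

4

A few of the A→C routes:
A - D - C: 2 + 2 = 4
A - C: 9
A - G - C: 4 + 1 = 5
Shortest: 4.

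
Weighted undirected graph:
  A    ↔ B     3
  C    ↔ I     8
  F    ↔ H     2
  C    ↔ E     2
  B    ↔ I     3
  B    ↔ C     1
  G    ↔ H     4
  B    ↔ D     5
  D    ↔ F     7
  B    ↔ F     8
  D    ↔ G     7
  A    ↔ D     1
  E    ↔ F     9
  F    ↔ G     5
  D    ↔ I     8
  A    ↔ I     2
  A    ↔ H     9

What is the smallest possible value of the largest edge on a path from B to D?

3

Checking several routes:
B -> A -> D: max(3, 1) = 3
B -> I -> A -> D: max(3, 2, 1) = 3
B -> D: max(5) = 5
Smallest bottleneck: 3.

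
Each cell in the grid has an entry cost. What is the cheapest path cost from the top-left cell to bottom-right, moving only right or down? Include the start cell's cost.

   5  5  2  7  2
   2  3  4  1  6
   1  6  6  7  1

22

Take r0c0→r1c0→r1c1→r1c2→r1c3→r1c4→r2c4 for a total of 5 + 2 + 3 + 4 + 1 + 6 + 1 = 22.
(Top row then right column would cost 28.)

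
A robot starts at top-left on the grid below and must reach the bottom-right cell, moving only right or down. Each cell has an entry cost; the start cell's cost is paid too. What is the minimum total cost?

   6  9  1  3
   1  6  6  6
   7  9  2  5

26

Cheapest: r0c0→r1c0→r1c1→r1c2→r2c2→r2c3
  6 + 1 + 6 + 6 + 2 + 5 = 26
(Top row then right column would cost 30.)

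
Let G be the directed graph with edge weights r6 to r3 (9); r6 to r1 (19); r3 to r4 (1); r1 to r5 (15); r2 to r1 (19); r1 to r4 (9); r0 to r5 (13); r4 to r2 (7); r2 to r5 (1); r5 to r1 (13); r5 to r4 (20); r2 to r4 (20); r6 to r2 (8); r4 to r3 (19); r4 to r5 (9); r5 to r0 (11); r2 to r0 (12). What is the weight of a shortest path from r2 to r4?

20

Some routes from r2 to r4:
r2-r5-r4: 1 + 20 = 21
r2-r4: 20
r2-r1-r4: 19 + 9 = 28
r2-r0-r5-r1-r4: 12 + 13 + 13 + 9 = 47
r2-r5-r1-r4: 1 + 13 + 9 = 23
r2-r0-r5-r4: 12 + 13 + 20 = 45
Shortest: 20.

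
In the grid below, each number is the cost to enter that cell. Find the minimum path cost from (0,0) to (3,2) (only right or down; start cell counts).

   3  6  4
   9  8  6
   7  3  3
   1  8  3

One optimal route is [0,0]→[0,1]→[0,2]→[1,2]→[2,2]→[3,2].
Its cost is 3 + 6 + 4 + 6 + 3 + 3 = 25.

25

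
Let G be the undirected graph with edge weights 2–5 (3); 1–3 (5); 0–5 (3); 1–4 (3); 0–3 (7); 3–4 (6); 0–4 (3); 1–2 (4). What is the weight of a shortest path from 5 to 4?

Checking several routes:
5 - 2 - 1 - 4: 3 + 4 + 3 = 10
5 - 0 - 3 - 4: 3 + 7 + 6 = 16
5 - 0 - 4: 3 + 3 = 6
Best route has total 6.

6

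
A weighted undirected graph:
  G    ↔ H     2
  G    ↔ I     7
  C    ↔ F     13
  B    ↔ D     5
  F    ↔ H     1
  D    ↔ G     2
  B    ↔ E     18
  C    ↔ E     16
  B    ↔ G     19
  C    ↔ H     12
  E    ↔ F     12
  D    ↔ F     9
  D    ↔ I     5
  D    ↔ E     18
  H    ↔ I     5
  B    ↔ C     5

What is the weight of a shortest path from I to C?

15

Comparing a few candidate routes:
I-G-D-B-C: 7 + 2 + 5 + 5 = 19
I-H-F-C: 5 + 1 + 13 = 19
I-D-B-C: 5 + 5 + 5 = 15
I-H-C: 5 + 12 = 17
I-H-G-D-B-C: 5 + 2 + 2 + 5 + 5 = 19
Shortest: 15.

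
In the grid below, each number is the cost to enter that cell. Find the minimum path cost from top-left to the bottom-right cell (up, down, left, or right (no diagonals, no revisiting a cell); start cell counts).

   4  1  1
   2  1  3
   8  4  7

Path [0,0]→[0,1]→[0,2]→[1,2]→[2,2]: 4 + 1 + 1 + 3 + 7 = 16.

16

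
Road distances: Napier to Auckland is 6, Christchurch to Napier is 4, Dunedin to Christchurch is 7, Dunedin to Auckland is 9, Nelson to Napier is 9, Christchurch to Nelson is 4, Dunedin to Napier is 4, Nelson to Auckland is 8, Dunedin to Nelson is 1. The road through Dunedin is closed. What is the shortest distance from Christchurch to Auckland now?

Paths from Christchurch to Auckland avoiding Dunedin:
Christchurch→Nelson→Auckland: 4 + 8 = 12
Christchurch→Napier→Auckland: 4 + 6 = 10
Christchurch→Nelson→Napier→Auckland: 4 + 9 + 6 = 19
Christchurch→Napier→Nelson→Auckland: 4 + 9 + 8 = 21
Best route has total 10.

10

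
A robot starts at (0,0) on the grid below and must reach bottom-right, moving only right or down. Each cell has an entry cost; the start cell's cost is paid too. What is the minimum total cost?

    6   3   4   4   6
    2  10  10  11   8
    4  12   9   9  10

41

One optimal route is r0c0→r0c1→r0c2→r0c3→r0c4→r1c4→r2c4.
Its cost is 6 + 3 + 4 + 4 + 6 + 8 + 10 = 41.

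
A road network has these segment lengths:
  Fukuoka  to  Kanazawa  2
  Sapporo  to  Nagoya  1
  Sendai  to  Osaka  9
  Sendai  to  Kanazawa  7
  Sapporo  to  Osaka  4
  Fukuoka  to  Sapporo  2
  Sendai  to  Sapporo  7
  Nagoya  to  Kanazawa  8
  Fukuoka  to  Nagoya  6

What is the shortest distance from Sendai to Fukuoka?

Checking several routes:
Sendai→Sapporo→Nagoya→Fukuoka: 7 + 1 + 6 = 14
Sendai→Kanazawa→Fukuoka: 7 + 2 = 9
Sendai→Kanazawa→Nagoya→Sapporo→Fukuoka: 7 + 8 + 1 + 2 = 18
Sendai→Sapporo→Fukuoka: 7 + 2 = 9
Sendai→Osaka→Sapporo→Fukuoka: 9 + 4 + 2 = 15
Shortest: 9.

9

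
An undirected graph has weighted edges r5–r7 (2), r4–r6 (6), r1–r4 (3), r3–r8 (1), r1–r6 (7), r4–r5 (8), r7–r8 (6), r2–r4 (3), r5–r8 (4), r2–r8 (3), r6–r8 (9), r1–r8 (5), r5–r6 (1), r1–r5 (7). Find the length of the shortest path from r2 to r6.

A few of the r2→r6 routes:
r2 - r4 - r6: 3 + 6 = 9
r2 - r8 - r7 - r5 - r6: 3 + 6 + 2 + 1 = 12
r2 - r4 - r5 - r6: 3 + 8 + 1 = 12
r2 - r8 - r6: 3 + 9 = 12
r2 - r4 - r1 - r6: 3 + 3 + 7 = 13
r2 - r8 - r5 - r6: 3 + 4 + 1 = 8
Best route has total 8.

8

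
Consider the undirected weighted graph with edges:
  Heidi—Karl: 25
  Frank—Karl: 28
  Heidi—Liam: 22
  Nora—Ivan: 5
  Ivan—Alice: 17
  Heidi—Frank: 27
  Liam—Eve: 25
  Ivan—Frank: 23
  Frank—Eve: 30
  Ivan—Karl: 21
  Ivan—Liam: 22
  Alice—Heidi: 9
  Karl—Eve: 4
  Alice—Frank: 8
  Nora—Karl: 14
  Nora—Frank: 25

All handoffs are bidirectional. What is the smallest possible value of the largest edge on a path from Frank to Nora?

A few of the Frank→Nora routes:
Frank-Alice-Heidi-Liam-Ivan-Nora: max(8, 9, 22, 22, 5) = 22
Frank-Ivan-Karl-Nora: max(23, 21, 14) = 23
Frank-Ivan-Nora: max(23, 5) = 23
Frank-Alice-Ivan-Karl-Nora: max(8, 17, 21, 14) = 21
Frank-Alice-Heidi-Liam-Ivan-Karl-Nora: max(8, 9, 22, 22, 21, 14) = 22
Frank-Alice-Ivan-Nora: max(8, 17, 5) = 17
Smallest bottleneck: 17.

17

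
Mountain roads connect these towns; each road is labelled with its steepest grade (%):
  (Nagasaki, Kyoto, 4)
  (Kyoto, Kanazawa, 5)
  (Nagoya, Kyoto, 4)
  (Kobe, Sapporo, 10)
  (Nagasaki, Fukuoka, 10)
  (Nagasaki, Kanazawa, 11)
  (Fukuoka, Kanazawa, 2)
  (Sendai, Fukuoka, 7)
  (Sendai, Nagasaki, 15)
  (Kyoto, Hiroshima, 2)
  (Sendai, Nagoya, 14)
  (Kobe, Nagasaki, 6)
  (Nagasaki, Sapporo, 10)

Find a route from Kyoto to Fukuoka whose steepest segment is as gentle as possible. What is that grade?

5

A few of the Kyoto→Fukuoka routes:
Kyoto → Nagasaki → Kanazawa → Fukuoka: max(4, 11, 2) = 11
Kyoto → Nagasaki → Fukuoka: max(4, 10) = 10
Kyoto → Kanazawa → Fukuoka: max(5, 2) = 5
Kyoto → Kanazawa → Nagasaki → Fukuoka: max(5, 11, 10) = 11
Smallest bottleneck: 5%.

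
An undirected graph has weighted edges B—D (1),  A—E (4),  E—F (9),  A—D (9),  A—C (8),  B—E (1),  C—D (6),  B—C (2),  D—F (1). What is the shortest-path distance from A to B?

5

Comparing a few candidate routes:
A - C - B: 8 + 2 = 10
A - D - B: 9 + 1 = 10
A - E - B: 4 + 1 = 5
A - C - D - B: 8 + 6 + 1 = 15
Best route has total 5.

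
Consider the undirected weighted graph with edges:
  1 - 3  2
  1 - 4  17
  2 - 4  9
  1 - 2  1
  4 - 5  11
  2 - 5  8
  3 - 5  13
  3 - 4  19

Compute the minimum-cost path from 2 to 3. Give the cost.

3

Comparing a few candidate routes:
2 → 4 → 3: 9 + 19 = 28
2 → 1 → 3: 1 + 2 = 3
2 → 5 → 3: 8 + 13 = 21
2 → 4 → 1 → 3: 9 + 17 + 2 = 28
The minimum is 3.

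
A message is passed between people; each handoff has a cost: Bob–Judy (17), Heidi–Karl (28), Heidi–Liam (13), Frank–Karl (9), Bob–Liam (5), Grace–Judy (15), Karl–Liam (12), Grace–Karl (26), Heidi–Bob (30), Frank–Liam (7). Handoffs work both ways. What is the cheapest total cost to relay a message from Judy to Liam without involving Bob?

Paths from Judy to Liam avoiding Bob:
Judy -> Grace -> Karl -> Heidi -> Liam: 15 + 26 + 28 + 13 = 82
Judy -> Grace -> Karl -> Frank -> Liam: 15 + 26 + 9 + 7 = 57
Judy -> Grace -> Karl -> Liam: 15 + 26 + 12 = 53
The minimum is 53.

53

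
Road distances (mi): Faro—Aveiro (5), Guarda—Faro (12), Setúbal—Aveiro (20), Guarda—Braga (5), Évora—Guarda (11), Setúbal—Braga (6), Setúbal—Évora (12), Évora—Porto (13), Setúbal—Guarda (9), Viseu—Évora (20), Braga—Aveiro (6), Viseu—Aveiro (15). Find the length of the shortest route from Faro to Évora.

23

Checking several routes:
Faro -> Guarda -> Setúbal -> Évora: 12 + 9 + 12 = 33
Faro -> Aveiro -> Braga -> Guarda -> Évora: 5 + 6 + 5 + 11 = 27
Faro -> Guarda -> Évora: 12 + 11 = 23
Faro -> Aveiro -> Braga -> Setúbal -> Évora: 5 + 6 + 6 + 12 = 29
Shortest: 23 mi.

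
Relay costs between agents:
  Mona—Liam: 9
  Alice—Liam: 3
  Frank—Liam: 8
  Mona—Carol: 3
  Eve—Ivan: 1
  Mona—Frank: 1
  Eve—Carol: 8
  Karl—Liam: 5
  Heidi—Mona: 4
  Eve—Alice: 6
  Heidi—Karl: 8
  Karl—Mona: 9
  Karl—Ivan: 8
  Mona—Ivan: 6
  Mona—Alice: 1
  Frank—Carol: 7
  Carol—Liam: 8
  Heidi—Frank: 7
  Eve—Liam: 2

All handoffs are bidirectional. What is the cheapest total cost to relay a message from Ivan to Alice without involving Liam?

7

Checking several routes:
Ivan -> Karl -> Mona -> Alice: 8 + 9 + 1 = 18
Ivan -> Eve -> Alice: 1 + 6 = 7
Ivan -> Eve -> Carol -> Mona -> Alice: 1 + 8 + 3 + 1 = 13
Ivan -> Mona -> Alice: 6 + 1 = 7
Best route has total 7.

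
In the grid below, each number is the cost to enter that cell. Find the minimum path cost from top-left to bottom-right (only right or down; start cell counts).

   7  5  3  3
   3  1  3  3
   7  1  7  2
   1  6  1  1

20

Path (0,0) → (1,0) → (1,1) → (1,2) → (1,3) → (2,3) → (3,3): 7 + 3 + 1 + 3 + 3 + 2 + 1 = 20.
For comparison, the top-then-right route costs 24.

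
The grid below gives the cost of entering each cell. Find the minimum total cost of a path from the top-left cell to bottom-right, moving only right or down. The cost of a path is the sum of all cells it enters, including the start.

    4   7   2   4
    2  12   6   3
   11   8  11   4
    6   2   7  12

Path (0,0) -> (0,1) -> (0,2) -> (0,3) -> (1,3) -> (2,3) -> (3,3): 4 + 7 + 2 + 4 + 3 + 4 + 12 = 36.

36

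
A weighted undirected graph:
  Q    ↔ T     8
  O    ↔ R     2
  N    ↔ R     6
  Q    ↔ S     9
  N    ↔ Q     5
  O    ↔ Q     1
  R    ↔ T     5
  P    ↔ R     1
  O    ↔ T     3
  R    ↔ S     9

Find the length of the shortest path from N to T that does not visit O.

11

Routes from N to T avoiding O:
N → R → T: 6 + 5 = 11
N → Q → S → R → T: 5 + 9 + 9 + 5 = 28
N → R → S → Q → T: 6 + 9 + 9 + 8 = 32
N → Q → T: 5 + 8 = 13
The minimum is 11.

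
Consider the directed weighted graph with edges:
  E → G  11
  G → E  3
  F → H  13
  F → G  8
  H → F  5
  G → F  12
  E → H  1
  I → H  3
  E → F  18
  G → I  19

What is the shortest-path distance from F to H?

Paths from F to H:
F - G - I - H: 8 + 19 + 3 = 30
F - G - E - H: 8 + 3 + 1 = 12
F - H: 13
The minimum is 12.

12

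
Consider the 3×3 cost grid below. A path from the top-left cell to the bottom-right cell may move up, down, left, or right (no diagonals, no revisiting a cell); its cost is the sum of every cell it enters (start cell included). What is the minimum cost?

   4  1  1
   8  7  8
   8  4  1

15

Best path: [0,0]→[0,1]→[0,2]→[1,2]→[2,2]
Cost: 4 + 1 + 1 + 8 + 1 = 15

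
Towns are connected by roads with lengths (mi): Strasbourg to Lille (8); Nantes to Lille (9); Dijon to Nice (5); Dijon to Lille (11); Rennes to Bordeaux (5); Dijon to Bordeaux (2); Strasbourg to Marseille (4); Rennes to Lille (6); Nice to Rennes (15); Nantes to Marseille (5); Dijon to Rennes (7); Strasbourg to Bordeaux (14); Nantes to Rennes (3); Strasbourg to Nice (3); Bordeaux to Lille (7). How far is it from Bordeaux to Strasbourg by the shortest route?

10

Some routes from Bordeaux to Strasbourg:
Bordeaux-Rennes-Nantes-Marseille-Strasbourg: 5 + 3 + 5 + 4 = 17
Bordeaux-Lille-Strasbourg: 7 + 8 = 15
Bordeaux-Rennes-Lille-Strasbourg: 5 + 6 + 8 = 19
Bordeaux-Strasbourg: 14
Bordeaux-Dijon-Nice-Strasbourg: 2 + 5 + 3 = 10
Shortest: 10 mi.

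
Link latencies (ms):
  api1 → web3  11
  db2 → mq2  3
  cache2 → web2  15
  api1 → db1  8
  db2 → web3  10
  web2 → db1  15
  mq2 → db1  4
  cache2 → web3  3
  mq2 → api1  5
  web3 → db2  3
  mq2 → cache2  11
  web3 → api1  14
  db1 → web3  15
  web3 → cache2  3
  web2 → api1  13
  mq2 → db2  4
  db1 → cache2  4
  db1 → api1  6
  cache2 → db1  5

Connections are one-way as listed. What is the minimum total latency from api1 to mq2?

17

Candidate routes:
api1-db1-cache2-web3-db2-mq2: 8 + 4 + 3 + 3 + 3 = 21
api1-web3-db2-mq2: 11 + 3 + 3 = 17
api1-db1-web3-db2-mq2: 8 + 15 + 3 + 3 = 29
The minimum is 17 ms.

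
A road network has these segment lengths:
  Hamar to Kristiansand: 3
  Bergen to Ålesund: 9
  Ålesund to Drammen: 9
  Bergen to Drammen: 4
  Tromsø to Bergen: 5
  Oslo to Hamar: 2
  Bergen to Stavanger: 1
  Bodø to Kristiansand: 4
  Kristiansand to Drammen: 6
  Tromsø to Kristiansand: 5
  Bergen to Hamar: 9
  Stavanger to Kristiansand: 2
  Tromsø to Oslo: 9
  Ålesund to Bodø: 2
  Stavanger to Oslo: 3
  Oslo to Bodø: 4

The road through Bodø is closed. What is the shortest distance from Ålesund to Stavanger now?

10

Comparing a few candidate routes:
Ålesund -> Bergen -> Stavanger: 9 + 1 = 10
Ålesund -> Drammen -> Bergen -> Stavanger: 9 + 4 + 1 = 14
Ålesund -> Bergen -> Drammen -> Kristiansand -> Stavanger: 9 + 4 + 6 + 2 = 21
Ålesund -> Drammen -> Kristiansand -> Stavanger: 9 + 6 + 2 = 17
Ålesund -> Drammen -> Kristiansand -> Hamar -> Oslo -> Stavanger: 9 + 6 + 3 + 2 + 3 = 23
Ålesund -> Bergen -> Tromsø -> Kristiansand -> Stavanger: 9 + 5 + 5 + 2 = 21
Shortest: 10.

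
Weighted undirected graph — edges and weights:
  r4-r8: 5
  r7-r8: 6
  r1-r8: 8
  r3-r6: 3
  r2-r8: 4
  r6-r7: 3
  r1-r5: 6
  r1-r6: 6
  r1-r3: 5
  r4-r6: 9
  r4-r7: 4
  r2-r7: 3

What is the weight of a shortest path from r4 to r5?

A few of the r4→r5 routes:
r4-r8-r1-r5: 5 + 8 + 6 = 19
r4-r6-r1-r5: 9 + 6 + 6 = 21
r4-r7-r6-r1-r5: 4 + 3 + 6 + 6 = 19
Best route has total 19.

19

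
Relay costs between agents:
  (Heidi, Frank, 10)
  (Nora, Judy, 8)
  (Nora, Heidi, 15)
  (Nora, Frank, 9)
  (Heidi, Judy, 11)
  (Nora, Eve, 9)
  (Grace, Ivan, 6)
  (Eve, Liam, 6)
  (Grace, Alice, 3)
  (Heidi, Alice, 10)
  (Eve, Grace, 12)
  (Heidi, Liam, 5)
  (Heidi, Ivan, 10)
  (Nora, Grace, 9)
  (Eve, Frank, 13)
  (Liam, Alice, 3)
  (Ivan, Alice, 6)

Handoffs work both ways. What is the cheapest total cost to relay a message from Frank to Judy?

17

Checking several routes:
Frank→Heidi→Nora→Judy: 10 + 15 + 8 = 33
Frank→Heidi→Judy: 10 + 11 = 21
Frank→Nora→Judy: 9 + 8 = 17
Frank→Eve→Nora→Judy: 13 + 9 + 8 = 30
Shortest: 17.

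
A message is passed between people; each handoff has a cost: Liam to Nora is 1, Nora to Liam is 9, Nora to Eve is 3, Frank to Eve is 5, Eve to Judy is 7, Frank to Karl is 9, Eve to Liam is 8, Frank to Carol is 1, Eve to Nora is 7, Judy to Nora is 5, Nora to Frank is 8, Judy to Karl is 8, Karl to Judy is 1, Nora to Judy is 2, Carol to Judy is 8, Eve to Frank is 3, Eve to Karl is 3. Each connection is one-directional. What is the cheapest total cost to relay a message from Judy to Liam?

14

Routes from Judy to Liam:
Judy→Nora→Frank→Eve→Liam: 5 + 8 + 5 + 8 = 26
Judy→Nora→Eve→Liam: 5 + 3 + 8 = 16
Judy→Nora→Liam: 5 + 9 = 14
Best route has total 14.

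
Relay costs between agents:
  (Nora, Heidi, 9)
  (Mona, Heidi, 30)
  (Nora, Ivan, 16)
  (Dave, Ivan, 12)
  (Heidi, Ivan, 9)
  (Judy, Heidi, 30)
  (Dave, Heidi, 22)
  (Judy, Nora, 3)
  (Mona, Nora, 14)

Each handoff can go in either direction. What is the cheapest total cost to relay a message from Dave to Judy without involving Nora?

Routes from Dave to Judy avoiding Nora:
Dave→Ivan→Heidi→Judy: 12 + 9 + 30 = 51
Dave→Heidi→Judy: 22 + 30 = 52
Shortest: 51.

51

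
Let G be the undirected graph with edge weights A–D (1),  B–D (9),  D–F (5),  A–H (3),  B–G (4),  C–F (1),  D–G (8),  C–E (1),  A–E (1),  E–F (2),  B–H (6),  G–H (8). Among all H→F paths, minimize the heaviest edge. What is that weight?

A few of the H→F routes:
H-A-E-C-F: max(3, 1, 1, 1) = 3
H-A-E-F: max(3, 1, 2) = 3
H-B-G-D-A-E-C-F: max(6, 4, 8, 1, 1, 1, 1) = 8
H-B-G-D-A-E-F: max(6, 4, 8, 1, 1, 2) = 8
H-B-G-D-F: max(6, 4, 8, 5) = 8
H-A-D-F: max(3, 1, 5) = 5
Best route has worst link 3.

3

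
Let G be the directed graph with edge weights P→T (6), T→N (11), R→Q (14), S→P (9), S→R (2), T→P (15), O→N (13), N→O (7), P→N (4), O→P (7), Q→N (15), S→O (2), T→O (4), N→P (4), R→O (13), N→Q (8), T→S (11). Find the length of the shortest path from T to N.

11

Comparing a few candidate routes:
T -> P -> N: 15 + 4 = 19
T -> N: 11
T -> S -> O -> P -> N: 11 + 2 + 7 + 4 = 24
T -> O -> P -> N: 4 + 7 + 4 = 15
T -> S -> P -> N: 11 + 9 + 4 = 24
T -> O -> N: 4 + 13 = 17
Shortest: 11.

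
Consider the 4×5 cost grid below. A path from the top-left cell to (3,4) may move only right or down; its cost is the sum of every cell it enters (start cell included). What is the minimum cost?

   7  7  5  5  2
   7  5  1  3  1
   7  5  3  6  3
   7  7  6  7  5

Take r0c0 -> r0c1 -> r0c2 -> r1c2 -> r1c3 -> r1c4 -> r2c4 -> r3c4 for a total of 7 + 7 + 5 + 1 + 3 + 1 + 3 + 5 = 32.
(Top row then right column would cost 35.)

32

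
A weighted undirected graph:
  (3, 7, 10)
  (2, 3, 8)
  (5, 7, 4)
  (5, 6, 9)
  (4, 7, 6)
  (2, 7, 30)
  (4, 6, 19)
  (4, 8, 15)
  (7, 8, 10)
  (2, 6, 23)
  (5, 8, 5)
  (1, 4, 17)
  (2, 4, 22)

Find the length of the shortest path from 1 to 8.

32

Comparing a few candidate routes:
1 -> 4 -> 7 -> 5 -> 8: 17 + 6 + 4 + 5 = 32
1 -> 4 -> 6 -> 5 -> 7 -> 8: 17 + 19 + 9 + 4 + 10 = 59
1 -> 4 -> 6 -> 5 -> 8: 17 + 19 + 9 + 5 = 50
1 -> 4 -> 8: 17 + 15 = 32
1 -> 4 -> 7 -> 8: 17 + 6 + 10 = 33
Best route has total 32.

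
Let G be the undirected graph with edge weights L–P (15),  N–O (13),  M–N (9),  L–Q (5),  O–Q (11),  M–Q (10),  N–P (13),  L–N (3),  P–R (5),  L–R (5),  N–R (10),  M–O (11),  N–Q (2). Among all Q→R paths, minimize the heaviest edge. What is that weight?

5

A few of the Q→R routes:
Q→N→R: max(2, 10) = 10
Q→N→L→R: max(2, 3, 5) = 5
Q→M→N→L→R: max(10, 9, 3, 5) = 10
Q→L→R: max(5, 5) = 5
The minimum achievable maximum is 5.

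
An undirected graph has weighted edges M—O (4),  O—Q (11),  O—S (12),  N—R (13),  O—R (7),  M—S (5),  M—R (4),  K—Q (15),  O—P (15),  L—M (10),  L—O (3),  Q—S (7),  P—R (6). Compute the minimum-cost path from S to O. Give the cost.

9

Checking several routes:
S - M - O: 5 + 4 = 9
S - O: 12
S - M - R - O: 5 + 4 + 7 = 16
Shortest: 9.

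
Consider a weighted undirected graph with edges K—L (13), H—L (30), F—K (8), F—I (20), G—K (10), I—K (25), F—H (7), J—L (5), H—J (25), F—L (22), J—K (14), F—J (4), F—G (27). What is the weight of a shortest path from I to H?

Comparing a few candidate routes:
I -> F -> J -> H: 20 + 4 + 25 = 49
I -> K -> J -> F -> H: 25 + 14 + 4 + 7 = 50
I -> F -> H: 20 + 7 = 27
I -> K -> L -> J -> F -> H: 25 + 13 + 5 + 4 + 7 = 54
I -> K -> F -> H: 25 + 8 + 7 = 40
Shortest: 27.

27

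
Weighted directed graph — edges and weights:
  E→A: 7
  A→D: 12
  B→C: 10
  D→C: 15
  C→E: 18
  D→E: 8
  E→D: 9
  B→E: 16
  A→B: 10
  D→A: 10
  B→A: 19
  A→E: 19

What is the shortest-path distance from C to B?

35

Routes from C to B:
C-E-D-A-B: 18 + 9 + 10 + 10 = 47
C-E-A-B: 18 + 7 + 10 = 35
Best route has total 35.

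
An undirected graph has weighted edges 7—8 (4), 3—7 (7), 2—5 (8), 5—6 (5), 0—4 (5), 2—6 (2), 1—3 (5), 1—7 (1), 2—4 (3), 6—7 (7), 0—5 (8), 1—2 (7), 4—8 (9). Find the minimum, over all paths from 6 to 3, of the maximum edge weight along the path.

7

Checking several routes:
6→2→1→3: max(2, 7, 5) = 7
6→7→1→3: max(7, 1, 5) = 7
6→7→3: max(7, 7) = 7
6→2→1→7→3: max(2, 7, 1, 7) = 7
The minimum achievable maximum is 7.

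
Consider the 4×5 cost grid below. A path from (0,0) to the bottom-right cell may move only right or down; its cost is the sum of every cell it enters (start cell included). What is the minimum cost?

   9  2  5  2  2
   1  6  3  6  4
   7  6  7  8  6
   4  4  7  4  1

Take (0,0) (0,1) (0,2) (0,3) (0,4) (1,4) (2,4) (3,4) for a total of 9 + 2 + 5 + 2 + 2 + 4 + 6 + 1 = 31.

31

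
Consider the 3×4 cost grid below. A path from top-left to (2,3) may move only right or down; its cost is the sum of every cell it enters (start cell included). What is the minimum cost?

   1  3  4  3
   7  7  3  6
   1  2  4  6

21

Best path: (0,0)→(0,1)→(0,2)→(1,2)→(2,2)→(2,3)
Cost: 1 + 3 + 4 + 3 + 4 + 6 = 21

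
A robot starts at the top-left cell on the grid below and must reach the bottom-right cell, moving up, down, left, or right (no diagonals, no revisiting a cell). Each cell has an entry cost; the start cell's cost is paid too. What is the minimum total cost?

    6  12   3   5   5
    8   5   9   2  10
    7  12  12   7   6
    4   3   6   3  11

48

One optimal route is [0,0] → [1,0] → [2,0] → [3,0] → [3,1] → [3,2] → [3,3] → [3,4].
Its cost is 6 + 8 + 7 + 4 + 3 + 6 + 3 + 11 = 48.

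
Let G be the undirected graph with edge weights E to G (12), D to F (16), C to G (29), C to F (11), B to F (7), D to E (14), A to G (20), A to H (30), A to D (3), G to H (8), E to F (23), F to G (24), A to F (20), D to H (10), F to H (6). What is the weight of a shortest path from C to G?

25

Comparing a few candidate routes:
C -> F -> G: 11 + 24 = 35
C -> F -> H -> G: 11 + 6 + 8 = 25
C -> G: 29
Best route has total 25.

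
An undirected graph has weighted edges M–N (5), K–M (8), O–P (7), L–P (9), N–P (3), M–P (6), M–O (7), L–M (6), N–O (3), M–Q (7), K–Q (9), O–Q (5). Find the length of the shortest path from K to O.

14

Comparing a few candidate routes:
K → M → N → O: 8 + 5 + 3 = 16
K → M → O: 8 + 7 = 15
K → M → P → N → O: 8 + 6 + 3 + 3 = 20
K → Q → O: 9 + 5 = 14
The minimum is 14.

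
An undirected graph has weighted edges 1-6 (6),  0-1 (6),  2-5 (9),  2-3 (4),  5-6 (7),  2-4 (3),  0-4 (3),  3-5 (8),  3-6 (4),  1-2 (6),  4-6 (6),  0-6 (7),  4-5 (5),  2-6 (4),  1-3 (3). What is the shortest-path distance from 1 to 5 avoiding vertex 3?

13

Some routes from 1 to 5 avoiding 3:
1-0-4-5: 6 + 3 + 5 = 14
1-2-6-5: 6 + 4 + 7 = 17
1-6-4-5: 6 + 6 + 5 = 17
1-2-5: 6 + 9 = 15
1-6-5: 6 + 7 = 13
1-2-4-5: 6 + 3 + 5 = 14
Shortest: 13.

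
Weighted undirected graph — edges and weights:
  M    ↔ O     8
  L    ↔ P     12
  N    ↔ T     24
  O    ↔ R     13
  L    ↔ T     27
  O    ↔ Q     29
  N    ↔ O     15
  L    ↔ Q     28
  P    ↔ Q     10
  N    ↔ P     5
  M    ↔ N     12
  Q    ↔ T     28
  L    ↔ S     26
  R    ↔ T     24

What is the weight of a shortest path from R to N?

28

A few of the R→N routes:
R → T → L → P → N: 24 + 27 + 12 + 5 = 68
R → O → Q → P → N: 13 + 29 + 10 + 5 = 57
R → T → N: 24 + 24 = 48
R → O → N: 13 + 15 = 28
R → T → Q → P → N: 24 + 28 + 10 + 5 = 67
R → O → M → N: 13 + 8 + 12 = 33
The minimum is 28.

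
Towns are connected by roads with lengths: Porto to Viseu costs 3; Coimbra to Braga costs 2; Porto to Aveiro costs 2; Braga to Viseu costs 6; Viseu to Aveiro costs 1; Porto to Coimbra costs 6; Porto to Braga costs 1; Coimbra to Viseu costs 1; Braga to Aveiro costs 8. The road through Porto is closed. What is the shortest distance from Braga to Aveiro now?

4

Routes from Braga to Aveiro avoiding Porto:
Braga → Viseu → Aveiro: 6 + 1 = 7
Braga → Aveiro: 8
Braga → Coimbra → Viseu → Aveiro: 2 + 1 + 1 = 4
The minimum is 4.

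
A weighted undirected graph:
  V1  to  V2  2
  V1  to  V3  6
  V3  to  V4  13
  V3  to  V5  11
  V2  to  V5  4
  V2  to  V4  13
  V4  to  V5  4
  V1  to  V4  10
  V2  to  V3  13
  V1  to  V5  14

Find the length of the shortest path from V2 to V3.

8

Comparing a few candidate routes:
V2→V5→V3: 4 + 11 = 15
V2→V1→V3: 2 + 6 = 8
V2→V3: 13
V2→V5→V4→V3: 4 + 4 + 13 = 21
The minimum is 8.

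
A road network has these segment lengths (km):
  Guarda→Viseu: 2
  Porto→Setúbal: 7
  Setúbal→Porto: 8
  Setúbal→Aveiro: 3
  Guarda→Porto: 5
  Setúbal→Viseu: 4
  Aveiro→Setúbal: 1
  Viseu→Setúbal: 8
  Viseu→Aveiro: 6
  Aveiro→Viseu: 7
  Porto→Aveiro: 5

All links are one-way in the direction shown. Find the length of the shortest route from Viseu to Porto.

15

Paths from Viseu to Porto:
Viseu → Setúbal → Porto: 8 + 8 = 16
Viseu → Aveiro → Setúbal → Porto: 6 + 1 + 8 = 15
Shortest: 15 km.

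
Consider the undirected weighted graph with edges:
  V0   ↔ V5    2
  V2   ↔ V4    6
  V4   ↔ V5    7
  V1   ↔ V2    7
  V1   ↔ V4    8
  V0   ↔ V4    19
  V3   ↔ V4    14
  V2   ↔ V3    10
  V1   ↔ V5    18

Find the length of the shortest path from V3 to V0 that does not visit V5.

33

Candidate routes:
V3→V2→V4→V0: 10 + 6 + 19 = 35
V3→V4→V0: 14 + 19 = 33
V3→V2→V1→V4→V0: 10 + 7 + 8 + 19 = 44
Shortest: 33.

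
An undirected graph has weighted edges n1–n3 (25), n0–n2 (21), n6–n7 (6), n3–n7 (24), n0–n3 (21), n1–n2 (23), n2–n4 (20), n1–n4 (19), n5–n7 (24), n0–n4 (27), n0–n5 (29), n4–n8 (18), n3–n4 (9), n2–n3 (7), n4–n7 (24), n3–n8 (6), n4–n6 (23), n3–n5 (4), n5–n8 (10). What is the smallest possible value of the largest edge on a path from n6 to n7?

Checking several routes:
n6→n4→n8→n3→n5→n7: max(23, 18, 6, 4, 24) = 24
n6→n4→n8→n5→n3→n7: max(23, 18, 10, 4, 24) = 24
n6→n4→n3→n8→n5→n7: max(23, 9, 6, 10, 24) = 24
n6→n4→n8→n3→n7: max(23, 18, 6, 24) = 24
n6→n4→n8→n5→n7: max(23, 18, 10, 24) = 24
n6→n7: max(6) = 6
Smallest bottleneck: 6.

6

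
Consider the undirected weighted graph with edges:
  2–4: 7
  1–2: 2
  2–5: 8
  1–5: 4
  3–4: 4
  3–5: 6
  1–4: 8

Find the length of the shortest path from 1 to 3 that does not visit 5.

Candidate routes:
1 → 2 → 4 → 3: 2 + 7 + 4 = 13
1 → 4 → 3: 8 + 4 = 12
Shortest: 12.

12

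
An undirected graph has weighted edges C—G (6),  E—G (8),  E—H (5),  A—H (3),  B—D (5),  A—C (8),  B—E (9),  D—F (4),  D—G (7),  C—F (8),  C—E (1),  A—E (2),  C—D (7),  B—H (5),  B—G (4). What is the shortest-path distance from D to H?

Comparing a few candidate routes:
D → C → E → H: 7 + 1 + 5 = 13
D → C → E → A → H: 7 + 1 + 2 + 3 = 13
D → B → H: 5 + 5 = 10
D → G → B → H: 7 + 4 + 5 = 16
D → C → A → H: 7 + 8 + 3 = 18
Best route has total 10.

10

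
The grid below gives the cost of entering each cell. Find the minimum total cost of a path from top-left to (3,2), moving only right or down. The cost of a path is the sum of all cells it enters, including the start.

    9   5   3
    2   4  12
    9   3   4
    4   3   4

Best path: (0,0) -> (1,0) -> (1,1) -> (2,1) -> (3,1) -> (3,2)
Cost: 9 + 2 + 4 + 3 + 3 + 4 = 25
(Top row then right column would cost 37.)

25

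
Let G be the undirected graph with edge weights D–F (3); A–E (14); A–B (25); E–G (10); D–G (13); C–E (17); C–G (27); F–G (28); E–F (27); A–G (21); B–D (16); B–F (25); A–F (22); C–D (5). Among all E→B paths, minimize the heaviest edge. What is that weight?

A few of the E→B routes:
E-A-G-D-B: max(14, 21, 13, 16) = 21
E-G-A-F-D-B: max(10, 21, 22, 3, 16) = 22
E-C-D-B: max(17, 5, 16) = 17
E-G-D-B: max(10, 13, 16) = 16
Best route has worst link 16.

16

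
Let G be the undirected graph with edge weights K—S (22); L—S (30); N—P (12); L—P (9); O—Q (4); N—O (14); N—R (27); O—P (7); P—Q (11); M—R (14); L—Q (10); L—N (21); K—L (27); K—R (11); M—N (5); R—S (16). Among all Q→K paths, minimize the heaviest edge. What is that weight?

Some routes from Q to K:
Q - O - N - M - R - K: max(4, 14, 5, 14, 11) = 14
Q - O - P - N - M - R - K: max(4, 7, 12, 5, 14, 11) = 14
Q - L - P - O - N - M - R - K: max(10, 9, 7, 14, 5, 14, 11) = 14
Q - L - P - N - M - R - K: max(10, 9, 12, 5, 14, 11) = 14
The minimum achievable maximum is 14.

14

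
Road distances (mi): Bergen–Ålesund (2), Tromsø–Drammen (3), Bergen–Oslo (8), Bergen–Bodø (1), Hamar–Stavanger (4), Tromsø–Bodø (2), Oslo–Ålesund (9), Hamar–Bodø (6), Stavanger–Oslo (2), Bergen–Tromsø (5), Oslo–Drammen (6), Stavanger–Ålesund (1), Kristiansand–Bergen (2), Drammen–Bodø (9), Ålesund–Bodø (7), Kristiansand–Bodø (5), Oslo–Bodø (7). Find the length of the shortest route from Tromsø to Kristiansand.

Checking several routes:
Tromsø→Bodø→Bergen→Kristiansand: 2 + 1 + 2 = 5
Tromsø→Bodø→Kristiansand: 2 + 5 = 7
Tromsø→Bergen→Kristiansand: 5 + 2 = 7
Tromsø→Bergen→Bodø→Kristiansand: 5 + 1 + 5 = 11
The minimum is 5 mi.

5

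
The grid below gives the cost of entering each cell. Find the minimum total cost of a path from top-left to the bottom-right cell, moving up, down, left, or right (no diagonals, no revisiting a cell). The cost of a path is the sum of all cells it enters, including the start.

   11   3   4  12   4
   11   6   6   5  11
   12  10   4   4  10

42

Cheapest: [0,0]→[0,1]→[0,2]→[1,2]→[2,2]→[2,3]→[2,4]
  11 + 3 + 4 + 6 + 4 + 4 + 10 = 42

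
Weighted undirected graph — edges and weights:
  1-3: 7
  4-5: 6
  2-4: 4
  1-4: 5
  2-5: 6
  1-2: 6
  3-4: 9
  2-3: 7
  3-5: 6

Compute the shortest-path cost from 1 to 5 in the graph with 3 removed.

11

Routes from 1 to 5 avoiding 3:
1 -> 2 -> 5: 6 + 6 = 12
1 -> 4 -> 2 -> 5: 5 + 4 + 6 = 15
1 -> 2 -> 4 -> 5: 6 + 4 + 6 = 16
1 -> 4 -> 5: 5 + 6 = 11
Best route has total 11.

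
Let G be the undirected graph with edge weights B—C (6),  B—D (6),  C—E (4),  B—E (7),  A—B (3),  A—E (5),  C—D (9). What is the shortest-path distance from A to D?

A few of the A→D routes:
A→B→D: 3 + 6 = 9
A→E→C→D: 5 + 4 + 9 = 18
A→E→C→B→D: 5 + 4 + 6 + 6 = 21
A→B→C→D: 3 + 6 + 9 = 18
A→E→B→D: 5 + 7 + 6 = 18
Best route has total 9.

9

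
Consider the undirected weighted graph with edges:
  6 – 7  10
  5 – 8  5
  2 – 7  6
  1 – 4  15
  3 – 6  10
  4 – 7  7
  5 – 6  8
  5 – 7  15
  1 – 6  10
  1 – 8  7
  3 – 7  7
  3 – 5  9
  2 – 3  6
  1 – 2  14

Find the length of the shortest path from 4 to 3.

14

Comparing a few candidate routes:
4 -> 7 -> 6 -> 3: 7 + 10 + 10 = 27
4 -> 7 -> 6 -> 5 -> 3: 7 + 10 + 8 + 9 = 34
4 -> 7 -> 3: 7 + 7 = 14
4 -> 7 -> 5 -> 3: 7 + 15 + 9 = 31
4 -> 7 -> 2 -> 3: 7 + 6 + 6 = 19
Shortest: 14.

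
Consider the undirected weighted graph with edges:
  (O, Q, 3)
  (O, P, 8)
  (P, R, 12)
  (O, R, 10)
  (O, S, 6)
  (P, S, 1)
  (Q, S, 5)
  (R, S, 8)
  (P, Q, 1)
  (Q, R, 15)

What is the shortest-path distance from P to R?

A few of the P→R routes:
P→Q→S→R: 1 + 5 + 8 = 14
P→Q→O→R: 1 + 3 + 10 = 14
P→R: 12
P→S→R: 1 + 8 = 9
P→Q→R: 1 + 15 = 16
The minimum is 9.

9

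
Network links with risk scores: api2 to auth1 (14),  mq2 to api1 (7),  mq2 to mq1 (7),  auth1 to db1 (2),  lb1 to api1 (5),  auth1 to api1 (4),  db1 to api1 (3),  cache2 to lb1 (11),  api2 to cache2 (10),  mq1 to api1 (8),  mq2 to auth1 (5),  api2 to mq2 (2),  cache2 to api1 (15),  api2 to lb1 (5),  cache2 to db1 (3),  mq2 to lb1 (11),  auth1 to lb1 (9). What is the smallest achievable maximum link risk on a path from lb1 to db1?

5

A few of the lb1→db1 routes:
lb1 -> api1 -> auth1 -> db1: max(5, 4, 2) = 5
lb1 -> api2 -> mq2 -> auth1 -> api1 -> db1: max(5, 2, 5, 4, 3) = 5
lb1 -> api2 -> mq2 -> auth1 -> db1: max(5, 2, 5, 2) = 5
lb1 -> api1 -> db1: max(5, 3) = 5
Smallest bottleneck: 5.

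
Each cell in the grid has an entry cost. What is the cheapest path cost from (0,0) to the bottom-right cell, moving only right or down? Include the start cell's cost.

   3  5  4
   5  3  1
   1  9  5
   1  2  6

Take r0c0 r1c0 r2c0 r3c0 r3c1 r3c2 for a total of 3 + 5 + 1 + 1 + 2 + 6 = 18.
(Top row then right column would cost 24.)

18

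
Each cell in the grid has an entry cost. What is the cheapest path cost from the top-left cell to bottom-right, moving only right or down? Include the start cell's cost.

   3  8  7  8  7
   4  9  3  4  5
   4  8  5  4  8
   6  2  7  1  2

29

One optimal route is [0,0] [1,0] [2,0] [3,0] [3,1] [3,2] [3,3] [3,4].
Its cost is 3 + 4 + 4 + 6 + 2 + 7 + 1 + 2 = 29.
(Top row then right column would cost 48.)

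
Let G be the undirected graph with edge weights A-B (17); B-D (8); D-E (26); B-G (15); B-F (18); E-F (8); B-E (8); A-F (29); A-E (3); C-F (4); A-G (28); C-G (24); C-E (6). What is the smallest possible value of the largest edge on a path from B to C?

8

Some routes from B to C:
B -> E -> C: max(8, 6) = 8
B -> E -> F -> C: max(8, 8, 4) = 8
B -> A -> E -> C: max(17, 3, 6) = 17
B -> A -> E -> F -> C: max(17, 3, 8, 4) = 17
B -> F -> E -> C: max(18, 8, 6) = 18
Smallest bottleneck: 8.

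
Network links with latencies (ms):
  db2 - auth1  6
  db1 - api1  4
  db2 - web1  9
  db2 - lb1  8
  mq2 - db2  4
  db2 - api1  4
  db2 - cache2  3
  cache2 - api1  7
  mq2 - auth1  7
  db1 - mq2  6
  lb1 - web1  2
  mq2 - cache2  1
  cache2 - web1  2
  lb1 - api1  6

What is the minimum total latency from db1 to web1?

9

A few of the db1→web1 routes:
db1 -> mq2 -> cache2 -> web1: 6 + 1 + 2 = 9
db1 -> api1 -> cache2 -> web1: 4 + 7 + 2 = 13
db1 -> api1 -> lb1 -> web1: 4 + 6 + 2 = 12
db1 -> api1 -> db2 -> cache2 -> web1: 4 + 4 + 3 + 2 = 13
db1 -> mq2 -> db2 -> cache2 -> web1: 6 + 4 + 3 + 2 = 15
Shortest: 9 ms.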